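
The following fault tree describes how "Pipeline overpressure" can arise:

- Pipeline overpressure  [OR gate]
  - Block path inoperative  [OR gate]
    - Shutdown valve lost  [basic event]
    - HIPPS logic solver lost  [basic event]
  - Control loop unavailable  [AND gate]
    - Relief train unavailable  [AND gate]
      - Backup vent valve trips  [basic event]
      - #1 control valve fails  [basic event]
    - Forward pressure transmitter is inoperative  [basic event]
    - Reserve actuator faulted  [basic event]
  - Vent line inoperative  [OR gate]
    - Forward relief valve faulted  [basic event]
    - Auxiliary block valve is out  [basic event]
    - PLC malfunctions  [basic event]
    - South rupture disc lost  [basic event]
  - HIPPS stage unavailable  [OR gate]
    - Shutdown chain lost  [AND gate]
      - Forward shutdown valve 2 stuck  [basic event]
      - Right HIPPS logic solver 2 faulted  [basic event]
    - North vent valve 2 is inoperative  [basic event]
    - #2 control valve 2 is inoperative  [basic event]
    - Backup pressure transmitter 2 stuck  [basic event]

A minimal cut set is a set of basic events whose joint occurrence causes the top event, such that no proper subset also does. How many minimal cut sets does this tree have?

11

Block path inoperative [OR]: union of children's cut sets → 2 cut set(s).
Relief train unavailable [AND]: one cut set from each child combined → 1 × 1 = 1 cut set(s).
Control loop unavailable [AND]: one cut set from each child combined → 1 × 1 × 1 = 1 cut set(s).
Vent line inoperative [OR]: union of children's cut sets → 4 cut set(s).
Shutdown chain lost [AND]: one cut set from each child combined → 1 × 1 = 1 cut set(s).
HIPPS stage unavailable [OR]: union of children's cut sets → 4 cut set(s).
Pipeline overpressure [OR]: union of children's cut sets → 11 cut set(s).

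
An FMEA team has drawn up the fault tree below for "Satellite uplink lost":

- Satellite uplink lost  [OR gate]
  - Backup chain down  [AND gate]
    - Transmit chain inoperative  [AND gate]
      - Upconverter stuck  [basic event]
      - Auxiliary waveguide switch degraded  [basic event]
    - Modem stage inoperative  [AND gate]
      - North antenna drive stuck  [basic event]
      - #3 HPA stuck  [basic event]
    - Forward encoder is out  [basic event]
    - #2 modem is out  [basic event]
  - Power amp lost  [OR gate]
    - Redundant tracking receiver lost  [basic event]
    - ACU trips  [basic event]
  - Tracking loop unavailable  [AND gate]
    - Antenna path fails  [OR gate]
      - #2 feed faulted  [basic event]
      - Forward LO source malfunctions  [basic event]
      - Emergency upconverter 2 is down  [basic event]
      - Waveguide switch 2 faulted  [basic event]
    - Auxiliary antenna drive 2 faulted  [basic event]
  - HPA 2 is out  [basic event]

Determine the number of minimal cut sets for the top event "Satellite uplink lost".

Transmit chain inoperative [AND]: one cut set from each child combined → 1 × 1 = 1 cut set(s).
Modem stage inoperative [AND]: one cut set from each child combined → 1 × 1 = 1 cut set(s).
Backup chain down [AND]: one cut set from each child combined → 1 × 1 × 1 × 1 = 1 cut set(s).
Power amp lost [OR]: union of children's cut sets → 2 cut set(s).
Antenna path fails [OR]: union of children's cut sets → 4 cut set(s).
Tracking loop unavailable [AND]: one cut set from each child combined → 4 × 1 = 4 cut set(s).
Satellite uplink lost [OR]: union of children's cut sets → 8 cut set(s).
Minimal cut sets: {#2 modem is out, #3 HPA stuck, Auxiliary waveguide switch degraded, Forward encoder is out, North antenna drive stuck, Upconverter stuck}; {Redundant tracking receiver lost}; {ACU trips}; {#2 feed faulted, Auxiliary antenna drive 2 faulted}; {Auxiliary antenna drive 2 faulted, Forward LO source malfunctions}; {Auxiliary antenna drive 2 faulted, Emergency upconverter 2 is down}; {Auxiliary antenna drive 2 faulted, Waveguide switch 2 faulted}; {HPA 2 is out}.

8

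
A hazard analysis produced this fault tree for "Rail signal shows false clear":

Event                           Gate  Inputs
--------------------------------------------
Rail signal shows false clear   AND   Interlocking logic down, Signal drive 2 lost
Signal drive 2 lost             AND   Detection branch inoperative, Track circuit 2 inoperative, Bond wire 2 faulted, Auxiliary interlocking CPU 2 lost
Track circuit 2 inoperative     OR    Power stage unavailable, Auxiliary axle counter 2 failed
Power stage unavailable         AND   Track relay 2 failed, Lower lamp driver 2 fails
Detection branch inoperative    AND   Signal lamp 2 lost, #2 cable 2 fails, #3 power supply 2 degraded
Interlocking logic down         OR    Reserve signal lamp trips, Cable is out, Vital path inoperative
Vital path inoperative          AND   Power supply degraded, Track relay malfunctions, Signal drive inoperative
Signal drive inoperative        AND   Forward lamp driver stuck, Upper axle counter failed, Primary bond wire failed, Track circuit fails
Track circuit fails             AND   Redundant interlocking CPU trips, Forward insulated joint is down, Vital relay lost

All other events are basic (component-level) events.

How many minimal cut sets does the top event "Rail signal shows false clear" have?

6

Track circuit fails [AND]: one cut set from each child combined → 1 × 1 × 1 = 1 cut set(s).
Signal drive inoperative [AND]: one cut set from each child combined → 1 × 1 × 1 × 1 = 1 cut set(s).
Vital path inoperative [AND]: one cut set from each child combined → 1 × 1 × 1 = 1 cut set(s).
Interlocking logic down [OR]: union of children's cut sets → 3 cut set(s).
Detection branch inoperative [AND]: one cut set from each child combined → 1 × 1 × 1 = 1 cut set(s).
Power stage unavailable [AND]: one cut set from each child combined → 1 × 1 = 1 cut set(s).
Track circuit 2 inoperative [OR]: union of children's cut sets → 2 cut set(s).
Signal drive 2 lost [AND]: one cut set from each child combined → 1 × 2 × 1 × 1 = 2 cut set(s).
Rail signal shows false clear [AND]: one cut set from each child combined → 3 × 2 = 6 cut set(s).
Minimal cut sets: {#2 cable 2 fails, #3 power supply 2 degraded, Auxiliary interlocking CPU 2 lost, Bond wire 2 faulted, Lower lamp driver 2 fails, Reserve signal lamp trips, Signal lamp 2 lost, Track relay 2 failed}; {#2 cable 2 fails, #3 power supply 2 degraded, Auxiliary axle counter 2 failed, Auxiliary interlocking CPU 2 lost, Bond wire 2 faulted, Reserve signal lamp trips, Signal lamp 2 lost}; {#2 cable 2 fails, #3 power supply 2 degraded, Auxiliary interlocking CPU 2 lost, Bond wire 2 faulted, Cable is out, Lower lamp driver 2 fails, Signal lamp 2 lost, Track relay 2 failed}; {#2 cable 2 fails, #3 power supply 2 degraded, Auxiliary axle counter 2 failed, Auxiliary interlocking CPU 2 lost, Bond wire 2 faulted, Cable is out, Signal lamp 2 lost}; {#2 cable 2 fails, #3 power supply 2 degraded, Auxiliary interlocking CPU 2 lost, Bond wire 2 faulted, Forward insulated joint is down, Forward lamp driver stuck, Lower lamp driver 2 fails, Power supply degraded, Primary bond wire failed, Redundant interlocking CPU trips, Signal lamp 2 lost, Track relay 2 failed, Track relay malfunctions, Upper axle counter failed, Vital relay lost}; {#2 cable 2 fails, #3 power supply 2 degraded, Auxiliary axle counter 2 failed, Auxiliary interlocking CPU 2 lost, Bond wire 2 faulted, Forward insulated joint is down, Forward lamp driver stuck, Power supply degraded, Primary bond wire failed, Redundant interlocking CPU trips, Signal lamp 2 lost, Track relay malfunctions, Upper axle counter failed, Vital relay lost}.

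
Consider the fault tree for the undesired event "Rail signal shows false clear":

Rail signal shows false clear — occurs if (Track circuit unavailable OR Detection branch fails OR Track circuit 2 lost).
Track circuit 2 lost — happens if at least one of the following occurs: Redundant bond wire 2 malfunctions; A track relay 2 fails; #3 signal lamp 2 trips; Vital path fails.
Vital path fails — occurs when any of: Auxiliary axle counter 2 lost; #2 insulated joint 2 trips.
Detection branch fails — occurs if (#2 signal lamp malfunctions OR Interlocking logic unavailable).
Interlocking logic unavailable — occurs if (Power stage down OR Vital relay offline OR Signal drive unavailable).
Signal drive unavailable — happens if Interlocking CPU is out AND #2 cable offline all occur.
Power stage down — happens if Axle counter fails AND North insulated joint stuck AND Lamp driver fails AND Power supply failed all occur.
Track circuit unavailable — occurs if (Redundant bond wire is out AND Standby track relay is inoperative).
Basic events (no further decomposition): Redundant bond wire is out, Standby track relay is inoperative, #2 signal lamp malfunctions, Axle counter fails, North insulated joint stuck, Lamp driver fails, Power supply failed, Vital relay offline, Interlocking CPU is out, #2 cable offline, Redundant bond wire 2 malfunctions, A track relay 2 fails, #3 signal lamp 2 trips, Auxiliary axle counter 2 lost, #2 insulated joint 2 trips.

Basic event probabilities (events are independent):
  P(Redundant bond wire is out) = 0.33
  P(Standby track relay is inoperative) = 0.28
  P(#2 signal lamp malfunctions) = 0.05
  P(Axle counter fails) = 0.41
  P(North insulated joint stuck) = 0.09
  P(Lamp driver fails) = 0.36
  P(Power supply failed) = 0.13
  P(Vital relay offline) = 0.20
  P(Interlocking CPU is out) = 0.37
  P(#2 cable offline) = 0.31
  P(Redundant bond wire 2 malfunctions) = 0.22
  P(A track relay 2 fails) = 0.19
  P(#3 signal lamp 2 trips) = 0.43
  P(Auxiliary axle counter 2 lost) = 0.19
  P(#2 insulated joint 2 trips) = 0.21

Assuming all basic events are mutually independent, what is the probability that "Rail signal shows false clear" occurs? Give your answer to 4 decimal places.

0.8595

P(Track circuit unavailable) [AND] = 0.33 × 0.28 = 0.092400
P(Power stage down) [AND] = 0.41 × 0.09 × 0.36 × 0.13 = 0.001727
P(Signal drive unavailable) [AND] = 0.37 × 0.31 = 0.114700
P(Interlocking logic unavailable) [OR] = 1 − (1−0.001727) × (1−0.20) × (1−0.114700) = 0.292983
P(Detection branch fails) [OR] = 1 − (1−0.05) × (1−0.292983) = 0.328334
P(Vital path fails) [OR] = 1 − (1−0.19) × (1−0.21) = 0.360100
P(Track circuit 2 lost) [OR] = 1 − (1−0.22) × (1−0.19) × (1−0.43) × (1−0.360100) = 0.769555
P(Rail signal shows false clear) [OR] = 1 − (1−0.092400) × (1−0.328334) × (1−0.769555) = 0.859520
Rounded to 4 decimal places: P(Rail signal shows false clear) ≈ 0.8595.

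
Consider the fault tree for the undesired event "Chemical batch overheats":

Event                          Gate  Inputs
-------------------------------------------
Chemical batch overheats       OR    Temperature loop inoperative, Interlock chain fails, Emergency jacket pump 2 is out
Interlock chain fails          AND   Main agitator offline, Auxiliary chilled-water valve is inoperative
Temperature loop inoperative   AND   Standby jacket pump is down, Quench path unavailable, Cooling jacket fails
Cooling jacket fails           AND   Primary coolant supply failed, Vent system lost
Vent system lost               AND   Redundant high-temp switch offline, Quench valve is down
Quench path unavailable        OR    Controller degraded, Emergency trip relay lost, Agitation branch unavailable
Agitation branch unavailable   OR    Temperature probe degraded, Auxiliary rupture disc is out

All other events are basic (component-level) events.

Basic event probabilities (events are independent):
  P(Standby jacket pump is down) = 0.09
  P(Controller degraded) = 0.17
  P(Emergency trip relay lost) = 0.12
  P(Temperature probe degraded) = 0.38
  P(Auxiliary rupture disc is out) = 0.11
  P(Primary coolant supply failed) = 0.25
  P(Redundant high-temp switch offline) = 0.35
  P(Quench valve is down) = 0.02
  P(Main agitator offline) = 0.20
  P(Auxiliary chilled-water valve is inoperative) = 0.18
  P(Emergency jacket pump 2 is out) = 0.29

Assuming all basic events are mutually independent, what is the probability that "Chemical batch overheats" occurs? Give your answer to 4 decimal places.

P(Agitation branch unavailable) [OR] = 1 − (1−0.38) × (1−0.11) = 0.448200
P(Quench path unavailable) [OR] = 1 − (1−0.17) × (1−0.12) × (1−0.448200) = 0.596965
P(Vent system lost) [AND] = 0.35 × 0.02 = 0.007000
P(Cooling jacket fails) [AND] = 0.25 × 0.007000 = 0.001750
P(Temperature loop inoperative) [AND] = 0.09 × 0.596965 × 0.001750 = 0.000094
P(Interlock chain fails) [AND] = 0.20 × 0.18 = 0.036000
P(Chemical batch overheats) [OR] = 1 − (1−0.000094) × (1−0.036000) × (1−0.29) = 0.315624
Rounded to 4 decimal places: P(Chemical batch overheats) ≈ 0.3156.

0.3156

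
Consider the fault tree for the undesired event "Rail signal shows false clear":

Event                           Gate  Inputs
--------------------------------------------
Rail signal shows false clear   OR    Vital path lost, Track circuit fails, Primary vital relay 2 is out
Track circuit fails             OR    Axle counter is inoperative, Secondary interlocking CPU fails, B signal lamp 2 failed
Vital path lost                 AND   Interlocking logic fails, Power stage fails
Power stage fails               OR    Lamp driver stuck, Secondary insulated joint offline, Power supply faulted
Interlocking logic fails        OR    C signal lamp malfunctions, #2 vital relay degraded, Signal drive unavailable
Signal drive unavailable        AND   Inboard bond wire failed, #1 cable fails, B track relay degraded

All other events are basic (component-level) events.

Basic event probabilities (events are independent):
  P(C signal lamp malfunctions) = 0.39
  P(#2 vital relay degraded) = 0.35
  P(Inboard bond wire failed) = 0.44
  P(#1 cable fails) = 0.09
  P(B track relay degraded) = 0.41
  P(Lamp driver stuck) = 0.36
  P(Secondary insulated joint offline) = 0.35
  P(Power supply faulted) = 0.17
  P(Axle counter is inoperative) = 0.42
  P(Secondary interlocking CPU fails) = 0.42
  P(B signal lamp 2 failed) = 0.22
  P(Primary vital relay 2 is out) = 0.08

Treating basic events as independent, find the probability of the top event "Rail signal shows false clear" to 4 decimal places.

0.8550

P(Signal drive unavailable) [AND] = 0.44 × 0.09 × 0.41 = 0.016236
P(Interlocking logic fails) [OR] = 1 − (1−0.39) × (1−0.35) × (1−0.016236) = 0.609938
P(Power stage fails) [OR] = 1 − (1−0.36) × (1−0.35) × (1−0.17) = 0.654720
P(Vital path lost) [AND] = 0.609938 × 0.654720 = 0.399339
P(Track circuit fails) [OR] = 1 − (1−0.42) × (1−0.42) × (1−0.22) = 0.737608
P(Rail signal shows false clear) [OR] = 1 − (1−0.399339) × (1−0.737608) × (1−0.08) = 0.855000
Rounded to 4 decimal places: P(Rail signal shows false clear) ≈ 0.8550.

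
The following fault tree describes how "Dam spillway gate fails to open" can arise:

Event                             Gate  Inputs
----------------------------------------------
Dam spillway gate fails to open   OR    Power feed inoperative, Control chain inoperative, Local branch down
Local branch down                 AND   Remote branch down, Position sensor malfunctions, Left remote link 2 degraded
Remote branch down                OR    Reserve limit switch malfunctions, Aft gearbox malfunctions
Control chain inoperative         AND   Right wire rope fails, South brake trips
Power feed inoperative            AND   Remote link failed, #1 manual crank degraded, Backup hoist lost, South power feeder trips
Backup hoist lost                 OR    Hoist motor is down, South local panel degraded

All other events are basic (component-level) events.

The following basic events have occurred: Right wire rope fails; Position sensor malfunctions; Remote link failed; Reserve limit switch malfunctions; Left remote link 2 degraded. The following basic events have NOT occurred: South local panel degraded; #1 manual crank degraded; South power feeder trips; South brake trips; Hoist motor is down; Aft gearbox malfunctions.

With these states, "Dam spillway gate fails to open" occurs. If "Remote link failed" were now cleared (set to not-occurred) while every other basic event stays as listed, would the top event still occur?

Yes

Counterfactual: set "Remote link failed" to not occurred.
Backup hoist lost [OR]: Hoist motor is down=not, South local panel degraded=not → no input occurs → does not occur.
Power feed inoperative [AND]: Remote link failed=not, #1 manual crank degraded=not, Backup hoist lost=not, South power feeder trips=not → not all inputs occur → does not occur.
Control chain inoperative [AND]: Right wire rope fails=occurs, South brake trips=not → not all inputs occur → does not occur.
Remote branch down [OR]: Reserve limit switch malfunctions=occurs, Aft gearbox malfunctions=not → at least one input occurs → occurs.
Local branch down [AND]: Remote branch down=occurs, Position sensor malfunctions=occurs, Left remote link 2 degraded=occurs → all inputs occur → occurs.
Dam spillway gate fails to open [OR]: Power feed inoperative=not, Control chain inoperative=not, Local branch down=occurs → at least one input occurs → occurs.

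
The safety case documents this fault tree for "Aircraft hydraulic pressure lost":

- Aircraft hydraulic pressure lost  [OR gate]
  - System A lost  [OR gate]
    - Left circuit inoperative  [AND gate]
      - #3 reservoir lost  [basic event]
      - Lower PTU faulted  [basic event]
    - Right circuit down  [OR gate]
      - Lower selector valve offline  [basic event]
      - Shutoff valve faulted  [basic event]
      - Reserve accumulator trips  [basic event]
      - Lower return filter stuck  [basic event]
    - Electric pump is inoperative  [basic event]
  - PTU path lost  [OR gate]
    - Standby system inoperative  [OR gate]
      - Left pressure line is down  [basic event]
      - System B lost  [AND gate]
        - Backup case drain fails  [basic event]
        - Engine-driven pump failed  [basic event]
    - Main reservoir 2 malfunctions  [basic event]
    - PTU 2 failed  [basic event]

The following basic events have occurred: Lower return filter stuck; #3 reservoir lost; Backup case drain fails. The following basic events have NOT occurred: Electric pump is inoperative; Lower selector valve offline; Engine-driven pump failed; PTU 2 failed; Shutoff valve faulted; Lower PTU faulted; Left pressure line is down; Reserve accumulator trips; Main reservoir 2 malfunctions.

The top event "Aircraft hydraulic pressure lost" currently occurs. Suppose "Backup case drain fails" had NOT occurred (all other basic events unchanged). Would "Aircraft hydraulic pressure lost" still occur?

Counterfactual: set "Backup case drain fails" to not occurred.
Left circuit inoperative [AND]: #3 reservoir lost=occurs, Lower PTU faulted=not → not all inputs occur → does not occur.
Right circuit down [OR]: Lower selector valve offline=not, Shutoff valve faulted=not, Reserve accumulator trips=not, Lower return filter stuck=occurs → at least one input occurs → occurs.
System A lost [OR]: Left circuit inoperative=not, Right circuit down=occurs, Electric pump is inoperative=not → at least one input occurs → occurs.
System B lost [AND]: Backup case drain fails=not, Engine-driven pump failed=not → not all inputs occur → does not occur.
Standby system inoperative [OR]: Left pressure line is down=not, System B lost=not → no input occurs → does not occur.
PTU path lost [OR]: Standby system inoperative=not, Main reservoir 2 malfunctions=not, PTU 2 failed=not → no input occurs → does not occur.
Aircraft hydraulic pressure lost [OR]: System A lost=occurs, PTU path lost=not → at least one input occurs → occurs.

Yes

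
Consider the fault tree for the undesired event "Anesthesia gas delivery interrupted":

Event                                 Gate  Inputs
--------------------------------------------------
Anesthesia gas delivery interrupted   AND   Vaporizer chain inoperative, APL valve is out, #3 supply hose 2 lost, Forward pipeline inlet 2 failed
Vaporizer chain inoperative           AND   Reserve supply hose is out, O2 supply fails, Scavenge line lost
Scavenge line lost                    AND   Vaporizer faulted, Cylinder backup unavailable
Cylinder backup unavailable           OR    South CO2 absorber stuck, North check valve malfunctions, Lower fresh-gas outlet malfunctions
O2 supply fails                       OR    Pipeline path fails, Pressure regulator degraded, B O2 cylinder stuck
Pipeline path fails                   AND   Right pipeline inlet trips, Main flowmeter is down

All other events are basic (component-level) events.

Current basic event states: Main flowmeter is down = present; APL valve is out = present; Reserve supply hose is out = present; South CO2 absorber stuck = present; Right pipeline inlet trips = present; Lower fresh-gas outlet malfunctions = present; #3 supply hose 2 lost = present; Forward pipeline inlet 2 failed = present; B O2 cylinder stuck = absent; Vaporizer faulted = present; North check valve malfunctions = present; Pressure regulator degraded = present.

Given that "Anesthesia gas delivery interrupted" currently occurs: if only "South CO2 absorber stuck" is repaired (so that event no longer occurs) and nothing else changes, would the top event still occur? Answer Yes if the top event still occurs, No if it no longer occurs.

Yes

Counterfactual: set "South CO2 absorber stuck" to not occurred.
Pipeline path fails [AND]: Right pipeline inlet trips=occurs, Main flowmeter is down=occurs → all inputs occur → occurs.
O2 supply fails [OR]: Pipeline path fails=occurs, Pressure regulator degraded=occurs, B O2 cylinder stuck=not → at least one input occurs → occurs.
Cylinder backup unavailable [OR]: South CO2 absorber stuck=not, North check valve malfunctions=occurs, Lower fresh-gas outlet malfunctions=occurs → at least one input occurs → occurs.
Scavenge line lost [AND]: Vaporizer faulted=occurs, Cylinder backup unavailable=occurs → all inputs occur → occurs.
Vaporizer chain inoperative [AND]: Reserve supply hose is out=occurs, O2 supply fails=occurs, Scavenge line lost=occurs → all inputs occur → occurs.
Anesthesia gas delivery interrupted [AND]: Vaporizer chain inoperative=occurs, APL valve is out=occurs, #3 supply hose 2 lost=occurs, Forward pipeline inlet 2 failed=occurs → all inputs occur → occurs.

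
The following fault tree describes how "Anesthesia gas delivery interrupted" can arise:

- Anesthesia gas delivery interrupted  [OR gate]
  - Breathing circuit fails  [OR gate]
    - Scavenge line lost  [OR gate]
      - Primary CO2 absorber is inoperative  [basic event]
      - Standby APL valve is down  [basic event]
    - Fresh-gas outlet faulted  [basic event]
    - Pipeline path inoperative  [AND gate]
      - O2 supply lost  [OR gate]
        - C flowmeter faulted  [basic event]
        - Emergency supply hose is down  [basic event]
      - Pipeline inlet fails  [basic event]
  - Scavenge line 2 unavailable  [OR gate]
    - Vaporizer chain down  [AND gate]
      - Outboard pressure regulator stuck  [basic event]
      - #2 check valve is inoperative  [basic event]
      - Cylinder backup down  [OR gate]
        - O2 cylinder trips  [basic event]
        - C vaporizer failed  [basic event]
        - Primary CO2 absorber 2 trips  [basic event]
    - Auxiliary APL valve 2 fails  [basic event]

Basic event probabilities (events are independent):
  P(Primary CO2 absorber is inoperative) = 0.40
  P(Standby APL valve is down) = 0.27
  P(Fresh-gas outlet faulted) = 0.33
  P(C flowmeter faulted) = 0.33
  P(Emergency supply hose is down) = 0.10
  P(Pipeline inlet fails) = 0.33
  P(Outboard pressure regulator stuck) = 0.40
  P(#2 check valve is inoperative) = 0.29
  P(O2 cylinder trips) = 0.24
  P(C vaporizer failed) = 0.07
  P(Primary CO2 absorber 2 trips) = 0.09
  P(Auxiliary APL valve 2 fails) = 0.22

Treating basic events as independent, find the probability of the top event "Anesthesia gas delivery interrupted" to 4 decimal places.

P(Scavenge line lost) [OR] = 1 − (1−0.40) × (1−0.27) = 0.562000
P(O2 supply lost) [OR] = 1 − (1−0.33) × (1−0.10) = 0.397000
P(Pipeline path inoperative) [AND] = 0.397000 × 0.33 = 0.131010
P(Breathing circuit fails) [OR] = 1 − (1−0.562000) × (1−0.33) × (1−0.131010) = 0.744986
P(Cylinder backup down) [OR] = 1 − (1−0.24) × (1−0.07) × (1−0.09) = 0.356812
P(Vaporizer chain down) [AND] = 0.40 × 0.29 × 0.356812 = 0.041390
P(Scavenge line 2 unavailable) [OR] = 1 − (1−0.041390) × (1−0.22) = 0.252284
P(Anesthesia gas delivery interrupted) [OR] = 1 − (1−0.744986) × (1−0.252284) = 0.809322
Rounded to 4 decimal places: P(Anesthesia gas delivery interrupted) ≈ 0.8093.

0.8093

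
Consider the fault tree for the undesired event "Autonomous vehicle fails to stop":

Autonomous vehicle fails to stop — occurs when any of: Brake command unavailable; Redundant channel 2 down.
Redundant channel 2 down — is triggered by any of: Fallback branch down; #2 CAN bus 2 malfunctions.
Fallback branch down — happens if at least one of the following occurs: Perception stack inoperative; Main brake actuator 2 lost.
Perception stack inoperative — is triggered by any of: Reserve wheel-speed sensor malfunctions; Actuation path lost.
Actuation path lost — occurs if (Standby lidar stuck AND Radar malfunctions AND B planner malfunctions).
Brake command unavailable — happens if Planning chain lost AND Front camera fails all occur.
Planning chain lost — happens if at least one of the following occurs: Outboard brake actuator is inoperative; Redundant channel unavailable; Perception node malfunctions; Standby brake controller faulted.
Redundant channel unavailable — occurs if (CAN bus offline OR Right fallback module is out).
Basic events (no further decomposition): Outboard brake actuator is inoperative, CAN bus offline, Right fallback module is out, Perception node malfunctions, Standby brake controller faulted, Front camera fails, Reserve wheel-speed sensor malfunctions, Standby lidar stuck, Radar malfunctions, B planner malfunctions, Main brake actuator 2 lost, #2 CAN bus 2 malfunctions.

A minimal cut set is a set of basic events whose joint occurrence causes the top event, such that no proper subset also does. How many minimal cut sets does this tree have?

Redundant channel unavailable [OR]: union of children's cut sets → 2 cut set(s).
Planning chain lost [OR]: union of children's cut sets → 5 cut set(s).
Brake command unavailable [AND]: one cut set from each child combined → 5 × 1 = 5 cut set(s).
Actuation path lost [AND]: one cut set from each child combined → 1 × 1 × 1 = 1 cut set(s).
Perception stack inoperative [OR]: union of children's cut sets → 2 cut set(s).
Fallback branch down [OR]: union of children's cut sets → 3 cut set(s).
Redundant channel 2 down [OR]: union of children's cut sets → 4 cut set(s).
Autonomous vehicle fails to stop [OR]: union of children's cut sets → 9 cut set(s).
Minimal cut sets: {Front camera fails, Outboard brake actuator is inoperative}; {CAN bus offline, Front camera fails}; {Front camera fails, Right fallback module is out}; {Front camera fails, Perception node malfunctions}; {Front camera fails, Standby brake controller faulted}; {Reserve wheel-speed sensor malfunctions}; {B planner malfunctions, Radar malfunctions, Standby lidar stuck}; {Main brake actuator 2 lost}; {#2 CAN bus 2 malfunctions}.

9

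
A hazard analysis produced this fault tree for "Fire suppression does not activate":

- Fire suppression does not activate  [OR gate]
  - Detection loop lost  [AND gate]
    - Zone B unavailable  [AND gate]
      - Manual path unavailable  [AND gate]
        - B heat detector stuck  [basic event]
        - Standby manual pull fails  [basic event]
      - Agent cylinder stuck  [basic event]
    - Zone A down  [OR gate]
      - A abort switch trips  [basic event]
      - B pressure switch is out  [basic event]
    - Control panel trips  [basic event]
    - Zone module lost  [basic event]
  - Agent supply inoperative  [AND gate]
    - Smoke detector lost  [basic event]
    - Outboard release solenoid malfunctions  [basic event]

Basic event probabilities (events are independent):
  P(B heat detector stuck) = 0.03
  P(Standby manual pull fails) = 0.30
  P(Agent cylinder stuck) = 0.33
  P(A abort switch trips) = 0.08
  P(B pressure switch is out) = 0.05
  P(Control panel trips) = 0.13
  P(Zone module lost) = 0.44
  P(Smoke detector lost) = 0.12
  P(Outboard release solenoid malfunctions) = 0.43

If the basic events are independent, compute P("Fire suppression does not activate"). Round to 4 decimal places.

P(Manual path unavailable) [AND] = 0.03 × 0.30 = 0.009000
P(Zone B unavailable) [AND] = 0.009000 × 0.33 = 0.002970
P(Zone A down) [OR] = 1 − (1−0.08) × (1−0.05) = 0.126000
P(Detection loop lost) [AND] = 0.002970 × 0.126000 × 0.13 × 0.44 = 0.000021
P(Agent supply inoperative) [AND] = 0.12 × 0.43 = 0.051600
P(Fire suppression does not activate) [OR] = 1 − (1−0.000021) × (1−0.051600) = 0.051620
Rounded to 4 decimal places: P(Fire suppression does not activate) ≈ 0.0516.

0.0516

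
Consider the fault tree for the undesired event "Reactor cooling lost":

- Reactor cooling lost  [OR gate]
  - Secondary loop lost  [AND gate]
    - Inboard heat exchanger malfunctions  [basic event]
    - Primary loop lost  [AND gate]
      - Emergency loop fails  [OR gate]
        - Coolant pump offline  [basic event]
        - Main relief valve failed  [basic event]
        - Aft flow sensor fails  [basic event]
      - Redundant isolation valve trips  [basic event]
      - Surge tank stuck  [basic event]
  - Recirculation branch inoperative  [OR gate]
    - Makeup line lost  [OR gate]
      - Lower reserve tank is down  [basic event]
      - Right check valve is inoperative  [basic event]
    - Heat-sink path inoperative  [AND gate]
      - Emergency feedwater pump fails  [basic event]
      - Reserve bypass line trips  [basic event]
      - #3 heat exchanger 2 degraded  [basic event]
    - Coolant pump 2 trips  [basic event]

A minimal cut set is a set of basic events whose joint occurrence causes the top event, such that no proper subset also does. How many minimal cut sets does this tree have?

7

Emergency loop fails [OR]: union of children's cut sets → 3 cut set(s).
Primary loop lost [AND]: one cut set from each child combined → 3 × 1 × 1 = 3 cut set(s).
Secondary loop lost [AND]: one cut set from each child combined → 1 × 3 = 3 cut set(s).
Makeup line lost [OR]: union of children's cut sets → 2 cut set(s).
Heat-sink path inoperative [AND]: one cut set from each child combined → 1 × 1 × 1 = 1 cut set(s).
Recirculation branch inoperative [OR]: union of children's cut sets → 4 cut set(s).
Reactor cooling lost [OR]: union of children's cut sets → 7 cut set(s).
Minimal cut sets: {Coolant pump offline, Inboard heat exchanger malfunctions, Redundant isolation valve trips, Surge tank stuck}; {Inboard heat exchanger malfunctions, Main relief valve failed, Redundant isolation valve trips, Surge tank stuck}; {Aft flow sensor fails, Inboard heat exchanger malfunctions, Redundant isolation valve trips, Surge tank stuck}; {Lower reserve tank is down}; {Right check valve is inoperative}; {#3 heat exchanger 2 degraded, Emergency feedwater pump fails, Reserve bypass line trips}; {Coolant pump 2 trips}.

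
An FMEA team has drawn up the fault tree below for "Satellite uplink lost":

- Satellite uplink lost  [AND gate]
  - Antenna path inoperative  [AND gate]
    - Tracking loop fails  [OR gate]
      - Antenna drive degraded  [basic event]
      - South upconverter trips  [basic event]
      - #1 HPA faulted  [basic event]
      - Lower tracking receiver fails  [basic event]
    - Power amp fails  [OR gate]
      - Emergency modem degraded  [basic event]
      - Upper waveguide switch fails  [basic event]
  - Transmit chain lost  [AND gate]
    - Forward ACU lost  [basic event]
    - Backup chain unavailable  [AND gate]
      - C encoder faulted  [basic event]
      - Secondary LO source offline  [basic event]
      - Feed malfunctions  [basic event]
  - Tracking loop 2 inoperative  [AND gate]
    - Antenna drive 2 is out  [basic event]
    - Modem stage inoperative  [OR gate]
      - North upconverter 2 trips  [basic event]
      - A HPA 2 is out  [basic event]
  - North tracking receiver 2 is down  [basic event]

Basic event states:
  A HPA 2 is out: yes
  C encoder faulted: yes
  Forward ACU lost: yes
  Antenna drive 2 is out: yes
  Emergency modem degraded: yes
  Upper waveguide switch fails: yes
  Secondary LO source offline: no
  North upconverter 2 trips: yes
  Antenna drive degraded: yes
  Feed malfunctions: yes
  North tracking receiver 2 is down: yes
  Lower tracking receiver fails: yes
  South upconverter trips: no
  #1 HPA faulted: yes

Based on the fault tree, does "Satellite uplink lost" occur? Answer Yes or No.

No

Tracking loop fails [OR]: Antenna drive degraded=occurs, South upconverter trips=not, #1 HPA faulted=occurs, Lower tracking receiver fails=occurs → at least one input occurs → occurs.
Power amp fails [OR]: Emergency modem degraded=occurs, Upper waveguide switch fails=occurs → at least one input occurs → occurs.
Antenna path inoperative [AND]: Tracking loop fails=occurs, Power amp fails=occurs → all inputs occur → occurs.
Backup chain unavailable [AND]: C encoder faulted=occurs, Secondary LO source offline=not, Feed malfunctions=occurs → not all inputs occur → does not occur.
Transmit chain lost [AND]: Forward ACU lost=occurs, Backup chain unavailable=not → not all inputs occur → does not occur.
Modem stage inoperative [OR]: North upconverter 2 trips=occurs, A HPA 2 is out=occurs → at least one input occurs → occurs.
Tracking loop 2 inoperative [AND]: Antenna drive 2 is out=occurs, Modem stage inoperative=occurs → all inputs occur → occurs.
Satellite uplink lost [AND]: Antenna path inoperative=occurs, Transmit chain lost=not, Tracking loop 2 inoperative=occurs, North tracking receiver 2 is down=occurs → not all inputs occur → does not occur.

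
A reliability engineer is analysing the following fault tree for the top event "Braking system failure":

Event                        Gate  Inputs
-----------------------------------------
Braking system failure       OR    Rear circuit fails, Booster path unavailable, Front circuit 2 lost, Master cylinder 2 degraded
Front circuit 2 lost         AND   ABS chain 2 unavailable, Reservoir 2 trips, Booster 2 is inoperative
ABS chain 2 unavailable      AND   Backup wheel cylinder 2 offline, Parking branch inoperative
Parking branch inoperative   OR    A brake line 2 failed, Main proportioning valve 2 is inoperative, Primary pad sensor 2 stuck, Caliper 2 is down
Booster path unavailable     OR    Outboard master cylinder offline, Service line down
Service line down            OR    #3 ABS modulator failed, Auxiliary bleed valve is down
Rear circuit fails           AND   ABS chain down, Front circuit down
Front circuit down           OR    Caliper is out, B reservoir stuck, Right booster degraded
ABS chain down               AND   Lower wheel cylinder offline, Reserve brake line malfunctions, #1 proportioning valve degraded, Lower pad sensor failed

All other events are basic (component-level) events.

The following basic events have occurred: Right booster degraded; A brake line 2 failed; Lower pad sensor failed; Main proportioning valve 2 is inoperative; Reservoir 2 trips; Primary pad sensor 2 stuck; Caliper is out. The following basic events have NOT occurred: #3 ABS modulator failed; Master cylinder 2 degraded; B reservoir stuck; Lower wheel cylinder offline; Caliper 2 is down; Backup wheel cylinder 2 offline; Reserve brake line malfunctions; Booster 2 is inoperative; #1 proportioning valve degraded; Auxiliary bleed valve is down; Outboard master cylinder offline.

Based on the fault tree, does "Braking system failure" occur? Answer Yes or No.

ABS chain down [AND]: Lower wheel cylinder offline=not, Reserve brake line malfunctions=not, #1 proportioning valve degraded=not, Lower pad sensor failed=occurs → not all inputs occur → does not occur.
Front circuit down [OR]: Caliper is out=occurs, B reservoir stuck=not, Right booster degraded=occurs → at least one input occurs → occurs.
Rear circuit fails [AND]: ABS chain down=not, Front circuit down=occurs → not all inputs occur → does not occur.
Service line down [OR]: #3 ABS modulator failed=not, Auxiliary bleed valve is down=not → no input occurs → does not occur.
Booster path unavailable [OR]: Outboard master cylinder offline=not, Service line down=not → no input occurs → does not occur.
Parking branch inoperative [OR]: A brake line 2 failed=occurs, Main proportioning valve 2 is inoperative=occurs, Primary pad sensor 2 stuck=occurs, Caliper 2 is down=not → at least one input occurs → occurs.
ABS chain 2 unavailable [AND]: Backup wheel cylinder 2 offline=not, Parking branch inoperative=occurs → not all inputs occur → does not occur.
Front circuit 2 lost [AND]: ABS chain 2 unavailable=not, Reservoir 2 trips=occurs, Booster 2 is inoperative=not → not all inputs occur → does not occur.
Braking system failure [OR]: Rear circuit fails=not, Booster path unavailable=not, Front circuit 2 lost=not, Master cylinder 2 degraded=not → no input occurs → does not occur.

No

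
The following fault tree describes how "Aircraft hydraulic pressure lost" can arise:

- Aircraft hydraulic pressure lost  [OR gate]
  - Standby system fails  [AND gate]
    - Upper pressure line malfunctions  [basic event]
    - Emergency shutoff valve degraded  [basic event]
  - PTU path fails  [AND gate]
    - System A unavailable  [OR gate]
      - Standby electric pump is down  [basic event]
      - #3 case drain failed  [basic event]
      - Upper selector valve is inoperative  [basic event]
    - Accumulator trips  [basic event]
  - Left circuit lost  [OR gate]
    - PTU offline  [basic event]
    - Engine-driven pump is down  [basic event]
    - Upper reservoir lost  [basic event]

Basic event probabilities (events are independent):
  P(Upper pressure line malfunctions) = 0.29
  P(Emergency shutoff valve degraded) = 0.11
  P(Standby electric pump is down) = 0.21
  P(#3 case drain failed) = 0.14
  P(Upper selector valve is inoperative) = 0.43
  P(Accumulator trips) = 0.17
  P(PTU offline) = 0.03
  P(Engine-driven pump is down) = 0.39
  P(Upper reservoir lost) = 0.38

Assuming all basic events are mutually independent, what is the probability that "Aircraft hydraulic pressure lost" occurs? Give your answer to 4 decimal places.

0.6818

P(Standby system fails) [AND] = 0.29 × 0.11 = 0.031900
P(System A unavailable) [OR] = 1 − (1−0.21) × (1−0.14) × (1−0.43) = 0.612742
P(PTU path fails) [AND] = 0.612742 × 0.17 = 0.104166
P(Left circuit lost) [OR] = 1 − (1−0.03) × (1−0.39) × (1−0.38) = 0.633146
P(Aircraft hydraulic pressure lost) [OR] = 1 − (1−0.031900) × (1−0.104166) × (1−0.633146) = 0.681843
Rounded to 4 decimal places: P(Aircraft hydraulic pressure lost) ≈ 0.6818.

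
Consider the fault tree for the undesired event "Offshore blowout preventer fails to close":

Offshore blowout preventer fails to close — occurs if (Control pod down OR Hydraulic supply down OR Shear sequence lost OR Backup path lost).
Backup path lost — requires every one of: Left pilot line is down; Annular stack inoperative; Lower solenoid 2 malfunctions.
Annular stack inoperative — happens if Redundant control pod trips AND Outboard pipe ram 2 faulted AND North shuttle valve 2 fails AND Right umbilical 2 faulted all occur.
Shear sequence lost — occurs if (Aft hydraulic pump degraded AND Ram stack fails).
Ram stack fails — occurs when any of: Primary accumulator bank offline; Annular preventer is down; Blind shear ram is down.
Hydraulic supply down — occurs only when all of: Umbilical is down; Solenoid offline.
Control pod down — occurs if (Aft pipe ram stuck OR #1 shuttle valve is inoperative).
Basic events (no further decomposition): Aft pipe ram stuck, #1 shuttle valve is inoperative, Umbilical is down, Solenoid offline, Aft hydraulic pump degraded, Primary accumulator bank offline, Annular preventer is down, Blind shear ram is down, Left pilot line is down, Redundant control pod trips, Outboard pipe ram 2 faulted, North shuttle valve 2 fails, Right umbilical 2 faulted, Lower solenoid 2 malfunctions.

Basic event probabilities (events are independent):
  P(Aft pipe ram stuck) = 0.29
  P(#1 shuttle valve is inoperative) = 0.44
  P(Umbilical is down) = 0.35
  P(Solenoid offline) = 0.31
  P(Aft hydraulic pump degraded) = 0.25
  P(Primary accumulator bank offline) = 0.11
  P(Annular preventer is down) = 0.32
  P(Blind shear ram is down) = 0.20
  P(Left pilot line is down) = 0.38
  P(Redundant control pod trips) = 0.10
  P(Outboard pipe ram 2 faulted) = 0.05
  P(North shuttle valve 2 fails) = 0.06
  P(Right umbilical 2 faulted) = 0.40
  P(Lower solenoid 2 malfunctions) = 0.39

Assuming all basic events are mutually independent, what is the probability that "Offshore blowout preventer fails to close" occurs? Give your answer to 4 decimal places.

0.6913

P(Control pod down) [OR] = 1 − (1−0.29) × (1−0.44) = 0.602400
P(Hydraulic supply down) [AND] = 0.35 × 0.31 = 0.108500
P(Ram stack fails) [OR] = 1 − (1−0.11) × (1−0.32) × (1−0.20) = 0.515840
P(Shear sequence lost) [AND] = 0.25 × 0.515840 = 0.128960
P(Annular stack inoperative) [AND] = 0.10 × 0.05 × 0.06 × 0.40 = 0.000120
P(Backup path lost) [AND] = 0.38 × 0.000120 × 0.39 = 0.000018
P(Offshore blowout preventer fails to close) [OR] = 1 − (1−0.602400) × (1−0.108500) × (1−0.128960) × (1−0.000018) = 0.691256
Rounded to 4 decimal places: P(Offshore blowout preventer fails to close) ≈ 0.6913.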